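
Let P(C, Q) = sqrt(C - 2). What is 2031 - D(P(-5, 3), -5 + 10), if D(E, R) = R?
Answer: 2026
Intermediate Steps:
P(C, Q) = sqrt(-2 + C)
2031 - D(P(-5, 3), -5 + 10) = 2031 - (-5 + 10) = 2031 - 1*5 = 2031 - 5 = 2026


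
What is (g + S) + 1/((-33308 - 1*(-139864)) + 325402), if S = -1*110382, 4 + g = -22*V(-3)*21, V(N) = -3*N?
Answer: -49478197151/431958 ≈ -1.1454e+5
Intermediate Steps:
g = -4162 (g = -4 - (-66)*(-3)*21 = -4 - 22*9*21 = -4 - 198*21 = -4 - 4158 = -4162)
S = -110382
(g + S) + 1/((-33308 - 1*(-139864)) + 325402) = (-4162 - 110382) + 1/((-33308 - 1*(-139864)) + 325402) = -114544 + 1/((-33308 + 139864) + 325402) = -114544 + 1/(106556 + 325402) = -114544 + 1/431958 = -49478197151/431958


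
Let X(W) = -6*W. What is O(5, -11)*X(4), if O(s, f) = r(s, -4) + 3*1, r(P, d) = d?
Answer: 24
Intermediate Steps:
O(s, f) = -1 (O(s, f) = -4 + 3*1 = -4 + 3 = -1)
O(5, -11)*X(4) = -(-6)*4 = -1*(-24) = 24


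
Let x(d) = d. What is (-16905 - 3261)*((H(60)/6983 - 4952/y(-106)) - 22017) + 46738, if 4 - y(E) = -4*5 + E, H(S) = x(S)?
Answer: 201896833513528/453895 ≈ 4.4481e+8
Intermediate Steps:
H(S) = S
y(E) = 24 - E (y(E) = 4 - (-4*5 + E) = 4 - (-20 + E) = 4 + (20 - E) = 24 - E)
(-16905 - 3261)*((H(60)/6983 - 4952/y(-106)) - 22017) + 46738 = (-16905 - 3261)*((60/6983 - 4952/(24 - 1*(-106))) - 22017) + 46738 = -20166*((60*(1/6983) - 4952/(24 + 106)) - 22017) + 46738 = -20166*((60/6983 - 4952/130) - 22017) + 46738 = -20166*((60/6983 - 4952*1/130) - 22017) + 46738 = -20166*((60/6983 - 2476/65) - 22017) + 46738 = -20166*(-17286008/453895 - 22017) + 46738 = -20166*(-10010692223/453895) + 46738 = 201875619369018/453895 + 46738 = 201896833513528/453895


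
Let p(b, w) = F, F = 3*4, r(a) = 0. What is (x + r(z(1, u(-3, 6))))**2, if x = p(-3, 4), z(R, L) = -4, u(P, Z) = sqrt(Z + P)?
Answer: 144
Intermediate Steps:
u(P, Z) = sqrt(P + Z)
F = 12
p(b, w) = 12
x = 12
(x + r(z(1, u(-3, 6))))**2 = (12 + 0)**2 = 12**2 = 144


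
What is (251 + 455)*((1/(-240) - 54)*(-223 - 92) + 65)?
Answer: 96447013/8 ≈ 1.2056e+7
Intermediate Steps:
(251 + 455)*((1/(-240) - 54)*(-223 - 92) + 65) = 706*((-1/240 - 54)*(-315) + 65) = 706*(-12961/240*(-315) + 65) = 706*(272181/16 + 65) = 706*(273221/16) = 96447013/8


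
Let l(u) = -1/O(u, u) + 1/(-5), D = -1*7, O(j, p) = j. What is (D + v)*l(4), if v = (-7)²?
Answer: -189/10 ≈ -18.900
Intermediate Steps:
D = -7
l(u) = -⅕ - 1/u (l(u) = -1/u + 1/(-5) = -1/u + 1*(-⅕) = -1/u - ⅕ = -⅕ - 1/u)
v = 49
(D + v)*l(4) = (-7 + 49)*((⅕)*(-5 - 1*4)/4) = 42*((⅕)*(¼)*(-5 - 4)) = 42*((⅕)*(¼)*(-9)) = 42*(-9/20) = -189/10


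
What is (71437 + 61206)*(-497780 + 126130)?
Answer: -49296770950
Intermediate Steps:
(71437 + 61206)*(-497780 + 126130) = 132643*(-371650) = -49296770950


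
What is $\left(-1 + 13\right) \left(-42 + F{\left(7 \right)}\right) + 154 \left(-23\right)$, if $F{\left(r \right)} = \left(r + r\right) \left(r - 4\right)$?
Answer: $-3542$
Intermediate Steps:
$F{\left(r \right)} = 2 r \left(-4 + r\right)$
$\left(-1 + 13\right) \left(-42 + F{\left(7 \right)}\right) + 154 \left(-23\right) = \left(-1 + 13\right) \left(-42 + 2 \cdot 7 \left(-4 + 7\right)\right) + 154 \left(-23\right) = 12 \left(-42 + 2 \cdot 7 \cdot 3\right) - 3542 = 12 \left(-42 + 42\right) - 3542 = 12 \cdot 0 - 3542 = 0 - 3542 = -3542$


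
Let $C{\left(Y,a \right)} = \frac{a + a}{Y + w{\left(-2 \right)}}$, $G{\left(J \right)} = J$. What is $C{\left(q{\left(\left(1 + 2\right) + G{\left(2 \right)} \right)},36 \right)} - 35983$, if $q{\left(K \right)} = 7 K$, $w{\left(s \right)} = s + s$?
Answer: $- \frac{1115401}{31} \approx -35981.0$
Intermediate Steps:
$w{\left(s \right)} = 2 s$
$C{\left(Y,a \right)} = \frac{2 a}{-4 + Y}$ ($C{\left(Y,a \right)} = \frac{a + a}{Y + 2 \left(-2\right)} = \frac{2 a}{Y - 4} = \frac{2 a}{-4 + Y}$)
$C{\left(q{\left(\left(1 + 2\right) + G{\left(2 \right)} \right)},36 \right)} - 35983 = 2 \cdot 36 \frac{1}{-4 + 7 \left(\left(1 + 2\right) + 2\right)} - 35983 = 2 \cdot 36 \frac{1}{-4 + 7 \left(3 + 2\right)} - 35983 = 2 \cdot 36 \frac{1}{-4 + 7 \cdot 5} - 35983 = 2 \cdot 36 \frac{1}{-4 + 35} - 35983 = 2 \cdot 36 \cdot \frac{1}{31} - 35983 = \frac{72}{31} - 35983 = - \frac{1115401}{31}$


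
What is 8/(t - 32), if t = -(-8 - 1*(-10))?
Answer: -4/17 ≈ -0.23529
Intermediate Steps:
t = -2 (t = -(-8 + 10) = -1*2 = -2)
8/(t - 32) = 8/(-2 - 32) = 8/(-34) = 8*(-1/34) = -4/17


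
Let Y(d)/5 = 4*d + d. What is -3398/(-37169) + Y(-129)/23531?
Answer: -39911687/874623739 ≈ -0.045633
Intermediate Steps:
Y(d) = 25*d (Y(d) = 5*(4*d + d) = 5*(5*d) = 25*d)
-3398/(-37169) + Y(-129)/23531 = -3398/(-37169) + (25*(-129))/23531 = -3398*(-1/37169) - 3225*1/23531 = 3398/37169 - 3225/23531 = -39911687/874623739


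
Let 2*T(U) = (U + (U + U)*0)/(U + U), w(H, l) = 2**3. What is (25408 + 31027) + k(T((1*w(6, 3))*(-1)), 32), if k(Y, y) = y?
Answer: 56467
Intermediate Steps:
w(H, l) = 8
T(U) = 1/4 (T(U) = ((U + (U + U)*0)/(U + U))/2 = ((U + (2*U)*0)/((2*U)))/2 = ((U + 0)*(1/(2*U)))/2 = (U*(1/(2*U)))/2 = (1/2)*(1/2) = 1/4)
(25408 + 31027) + k(T((1*w(6, 3))*(-1)), 32) = (25408 + 31027) + 32 = 56435 + 32 = 56467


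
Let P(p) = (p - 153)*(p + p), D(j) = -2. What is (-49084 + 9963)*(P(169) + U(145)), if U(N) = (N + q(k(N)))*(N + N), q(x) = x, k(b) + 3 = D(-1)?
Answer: -1799878968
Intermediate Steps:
k(b) = -5 (k(b) = -3 - 2 = -5)
U(N) = 2*N*(-5 + N) (U(N) = (N - 5)*(N + N) = (-5 + N)*(2*N) = 2*N*(-5 + N))
P(p) = 2*p*(-153 + p) (P(p) = (-153 + p)*(2*p) = 2*p*(-153 + p))
(-49084 + 9963)*(P(169) + U(145)) = (-49084 + 9963)*(2*169*(-153 + 169) + 2*145*(-5 + 145)) = -39121*(2*169*16 + 2*145*140) = -39121*(5408 + 40600) = -39121*46008 = -1799878968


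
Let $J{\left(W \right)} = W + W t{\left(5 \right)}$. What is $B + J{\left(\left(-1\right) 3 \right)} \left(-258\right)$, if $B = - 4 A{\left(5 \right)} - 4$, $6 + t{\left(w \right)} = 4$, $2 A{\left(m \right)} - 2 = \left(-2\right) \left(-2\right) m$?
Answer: $-822$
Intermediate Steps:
$A{\left(m \right)} = 1 + 2 m$ ($A{\left(m \right)} = 1 + \frac{\left(-2\right) \left(-2\right) m}{2} = 1 + \frac{4 m}{2} = 1 + 2 m$)
$t{\left(w \right)} = -2$ ($t{\left(w \right)} = -6 + 4 = -2$)
$B = -48$ ($B = - 4 \left(1 + 2 \cdot 5\right) - 4 = - 4 \left(1 + 10\right) - 4 = \left(-4\right) 11 - 4 = -44 - 4 = -48$)
$J{\left(W \right)} = - W$ ($J{\left(W \right)} = W + W \left(-2\right) = W - 2 W = - W$)
$B + J{\left(\left(-1\right) 3 \right)} \left(-258\right) = -48 + - \left(-1\right) 3 \left(-258\right) = -48 + \left(-1\right) \left(-3\right) \left(-258\right) = -48 + 3 \left(-258\right) = -48 - 774 = -822$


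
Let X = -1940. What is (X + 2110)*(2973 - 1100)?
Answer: 318410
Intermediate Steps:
(X + 2110)*(2973 - 1100) = (-1940 + 2110)*(2973 - 1100) = 170*1873 = 318410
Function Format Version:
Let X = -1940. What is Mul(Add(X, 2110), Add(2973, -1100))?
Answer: 318410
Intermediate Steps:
Mul(Add(X, 2110), Add(2973, -1100)) = Mul(Add(-1940, 2110), Add(2973, -1100)) = Mul(170, 1873) = 318410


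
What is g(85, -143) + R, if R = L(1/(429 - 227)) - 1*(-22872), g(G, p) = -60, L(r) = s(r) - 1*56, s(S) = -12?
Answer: 22744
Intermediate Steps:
L(r) = -68 (L(r) = -12 - 1*56 = -12 - 56 = -68)
R = 22804 (R = -68 - 1*(-22872) = -68 + 22872 = 22804)
g(85, -143) + R = -60 + 22804 = 22744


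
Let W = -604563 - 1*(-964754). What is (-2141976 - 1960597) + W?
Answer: -3742382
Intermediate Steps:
W = 360191 (W = -604563 + 964754 = 360191)
(-2141976 - 1960597) + W = (-2141976 - 1960597) + 360191 = -4102573 + 360191 = -3742382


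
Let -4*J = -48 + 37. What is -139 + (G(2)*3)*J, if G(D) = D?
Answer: -245/2 ≈ -122.50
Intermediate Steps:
J = 11/4 (J = -(-48 + 37)/4 = -¼*(-11) = 11/4 ≈ 2.7500)
-139 + (G(2)*3)*J = -139 + (2*3)*(11/4) = -139 + 6*(11/4) = -139 + 33/2 = -245/2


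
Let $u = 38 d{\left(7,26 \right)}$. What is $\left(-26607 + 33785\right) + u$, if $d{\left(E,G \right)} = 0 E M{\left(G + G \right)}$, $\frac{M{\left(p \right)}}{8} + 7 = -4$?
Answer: $7178$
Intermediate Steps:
$M{\left(p \right)} = -88$ ($M{\left(p \right)} = -56 + 8 \left(-4\right) = -56 - 32 = -88$)
$d{\left(E,G \right)} = 0$ ($d{\left(E,G \right)} = 0 E \left(-88\right) = 0 \left(-88\right) = 0$)
$u = 0$ ($u = 38 \cdot 0 = 0$)
$\left(-26607 + 33785\right) + u = \left(-26607 + 33785\right) + 0 = 7178 + 0 = 7178$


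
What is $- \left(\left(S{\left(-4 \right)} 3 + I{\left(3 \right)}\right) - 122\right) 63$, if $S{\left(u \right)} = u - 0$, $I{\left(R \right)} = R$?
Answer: $8253$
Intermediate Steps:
$S{\left(u \right)} = u$ ($S{\left(u \right)} = u + 0 = u$)
$- \left(\left(S{\left(-4 \right)} 3 + I{\left(3 \right)}\right) - 122\right) 63 = - \left(\left(\left(-4\right) 3 + 3\right) - 122\right) 63 = - \left(\left(-12 + 3\right) - 122\right) 63 = - \left(-9 - 122\right) 63 = - \left(-131\right) 63 = \left(-1\right) \left(-8253\right) = 8253$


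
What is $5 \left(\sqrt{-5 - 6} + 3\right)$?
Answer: $15 + 5 i \sqrt{11} \approx 15.0 + 16.583 i$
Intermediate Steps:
$5 \left(\sqrt{-5 - 6} + 3\right) = 5 \left(\sqrt{-11} + 3\right) = 5 \left(i \sqrt{11} + 3\right) = 5 \left(3 + i \sqrt{11}\right) = 15 + 5 i \sqrt{11}$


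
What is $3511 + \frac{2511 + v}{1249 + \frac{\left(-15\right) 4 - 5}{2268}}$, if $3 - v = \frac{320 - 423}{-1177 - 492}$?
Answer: $\frac{16608545204437}{4727721223} \approx 3513.0$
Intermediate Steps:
$v = \frac{4904}{1669}$ ($v = 3 - \frac{320 - 423}{-1177 - 492} = 3 - - \frac{103}{-1669} = 3 - \left(-103\right) \left(- \frac{1}{1669}\right) = 3 - \frac{103}{1669} = \frac{4904}{1669} \approx 2.9383$)
$3511 + \frac{2511 + v}{1249 + \frac{\left(-15\right) 4 - 5}{2268}} = 3511 + \frac{2511 + \frac{4904}{1669}}{1249 + \frac{\left(-15\right) 4 - 5}{2268}} = 3511 + \frac{4195763}{1669 \left(1249 + \left(-60 - 5\right) \frac{1}{2268}\right)} = 3511 + \frac{4195763}{1669 \left(1249 - \frac{65}{2268}\right)} = 3511 + \frac{4195763}{1669 \cdot \frac{2832667}{2268}} = 3511 + \frac{4195763}{1669} \cdot \frac{2268}{2832667} = 3511 + \frac{9515990484}{4727721223} = \frac{16608545204437}{4727721223}$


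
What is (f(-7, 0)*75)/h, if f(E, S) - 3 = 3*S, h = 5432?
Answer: 225/5432 ≈ 0.041421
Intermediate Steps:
f(E, S) = 3 + 3*S
(f(-7, 0)*75)/h = ((3 + 3*0)*75)/5432 = ((3 + 0)*75)*(1/5432) = (3*75)*(1/5432) = 225*(1/5432) = 225/5432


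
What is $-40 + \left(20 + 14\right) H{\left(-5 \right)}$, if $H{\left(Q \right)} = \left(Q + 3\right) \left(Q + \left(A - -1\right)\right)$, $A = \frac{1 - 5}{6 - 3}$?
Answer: $\frac{968}{3} \approx 322.67$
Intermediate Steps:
$A = - \frac{4}{3} \approx -1.3333$
$H{\left(Q \right)} = \left(3 + Q\right) \left(- \frac{1}{3} + Q\right)$ ($H{\left(Q \right)} = \left(Q + 3\right) \left(Q - \frac{1}{3}\right) = \left(3 + Q\right) \left(Q + \left(- \frac{4}{3} + 1\right)\right) = \left(3 + Q\right) \left(Q - \frac{1}{3}\right) = \left(3 + Q\right) \left(- \frac{1}{3} + Q\right)$)
$-40 + \left(20 + 14\right) H{\left(-5 \right)} = -40 + \left(20 + 14\right) \left(-1 + \left(-5\right)^{2} + \frac{8}{3} \left(-5\right)\right) = -40 + 34 \left(-1 + 25 - \frac{40}{3}\right) = -40 + 34 \cdot \frac{32}{3} = -40 + \frac{1088}{3} = \frac{968}{3}$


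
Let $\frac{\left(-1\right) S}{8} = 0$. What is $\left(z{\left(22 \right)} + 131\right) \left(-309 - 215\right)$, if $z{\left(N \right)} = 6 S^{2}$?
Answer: $-68644$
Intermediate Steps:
$S = 0$ ($S = \left(-8\right) 0 = 0$)
$z{\left(N \right)} = 0$ ($z{\left(N \right)} = 6 \cdot 0^{2} = 6 \cdot 0 = 0$)
$\left(z{\left(22 \right)} + 131\right) \left(-309 - 215\right) = \left(0 + 131\right) \left(-309 - 215\right) = 131 \left(-524\right) = -68644$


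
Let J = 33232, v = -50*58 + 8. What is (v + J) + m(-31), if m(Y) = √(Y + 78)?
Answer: 30340 + √47 ≈ 30347.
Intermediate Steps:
m(Y) = √(78 + Y)
v = -2892 (v = -2900 + 8 = -2892)
(v + J) + m(-31) = (-2892 + 33232) + √(78 - 31) = 30340 + √47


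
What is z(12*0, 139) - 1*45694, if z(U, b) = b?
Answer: -45555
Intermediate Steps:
z(12*0, 139) - 1*45694 = 139 - 1*45694 = 139 - 45694 = -45555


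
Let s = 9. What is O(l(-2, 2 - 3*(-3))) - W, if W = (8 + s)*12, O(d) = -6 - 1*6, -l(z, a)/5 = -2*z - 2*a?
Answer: -216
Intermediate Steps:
l(z, a) = 10*a + 10*z (l(z, a) = -5*(-2*z - 2*a) = -5*(-2*a - 2*z) = 10*a + 10*z)
O(d) = -12 (O(d) = -6 - 6 = -12)
W = 204 (W = (8 + 9)*12 = 17*12 = 204)
O(l(-2, 2 - 3*(-3))) - W = -12 - 1*204 = -12 - 204 = -216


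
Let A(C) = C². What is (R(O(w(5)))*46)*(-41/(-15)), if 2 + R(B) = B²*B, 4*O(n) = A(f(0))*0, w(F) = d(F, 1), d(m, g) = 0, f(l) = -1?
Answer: -3772/15 ≈ -251.47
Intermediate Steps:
w(F) = 0
O(n) = 0 (O(n) = ((-1)²*0)/4 = (1*0)/4 = (¼)*0 = 0)
R(B) = -2 + B³ (R(B) = -2 + B²*B = -2 + B³)
(R(O(w(5)))*46)*(-41/(-15)) = ((-2 + 0³)*46)*(-41/(-15)) = ((-2 + 0)*46)*(-41*(-1/15)) = -2*46*(41/15) = -92*41/15 = -3772/15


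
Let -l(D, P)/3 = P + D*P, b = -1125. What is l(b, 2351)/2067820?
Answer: 1981893/516955 ≈ 3.8338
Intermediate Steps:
l(D, P) = -3*P - 3*D*P (l(D, P) = -3*(P + D*P) = -3*P - 3*D*P)
l(b, 2351)/2067820 = -3*2351*(1 - 1125)/2067820 = -3*2351*(-1124)*(1/2067820) = 7927572*(1/2067820) = 1981893/516955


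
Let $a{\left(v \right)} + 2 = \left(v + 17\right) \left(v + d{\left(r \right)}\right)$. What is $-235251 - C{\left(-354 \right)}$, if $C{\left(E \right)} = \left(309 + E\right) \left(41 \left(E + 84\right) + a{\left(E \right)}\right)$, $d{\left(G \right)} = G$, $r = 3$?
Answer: $4589424$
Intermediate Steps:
$a{\left(v \right)} = -2 + \left(3 + v\right) \left(17 + v\right)$ ($a{\left(v \right)} = -2 + \left(v + 17\right) \left(v + 3\right) = -2 + \left(17 + v\right) \left(3 + v\right) = -2 + \left(3 + v\right) \left(17 + v\right)$)
$C{\left(E \right)} = \left(309 + E\right) \left(3493 + E^{2} + 61 E\right)$ ($C{\left(E \right)} = \left(309 + E\right) \left(41 \left(E + 84\right) + \left(49 + E^{2} + 20 E\right)\right) = \left(309 + E\right) \left(41 \left(84 + E\right) + \left(49 + E^{2} + 20 E\right)\right) = \left(309 + E\right) \left(\left(3444 + 41 E\right) + \left(49 + E^{2} + 20 E\right)\right) = \left(309 + E\right) \left(3493 + E^{2} + 61 E\right)$)
$-235251 - C{\left(-354 \right)} = -235251 - \left(1079337 + \left(-354\right)^{3} + 370 \left(-354\right)^{2} + 22342 \left(-354\right)\right) = -235251 - \left(1079337 - 44361864 + 370 \cdot 125316 - 7909068\right) = -235251 - \left(1079337 - 44361864 + 46366920 - 7909068\right) = -235251 - -4824675 = -235251 + 4824675 = 4589424$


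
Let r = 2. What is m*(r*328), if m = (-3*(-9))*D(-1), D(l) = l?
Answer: -17712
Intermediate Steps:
m = -27 (m = -3*(-9)*(-1) = 27*(-1) = -27)
m*(r*328) = -54*328 = -27*656 = -17712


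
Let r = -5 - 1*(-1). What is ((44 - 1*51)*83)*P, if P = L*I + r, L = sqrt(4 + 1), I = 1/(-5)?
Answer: 2324 + 581*sqrt(5)/5 ≈ 2583.8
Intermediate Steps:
r = -4 (r = -5 + 1 = -4)
I = -1/5 ≈ -0.20000
L = sqrt(5) ≈ 2.2361
P = -4 - sqrt(5)/5 (P = sqrt(5)*(-1/5) - 4 = -sqrt(5)/5 - 4 = -4 - sqrt(5)/5 ≈ -4.4472)
((44 - 1*51)*83)*P = ((44 - 1*51)*83)*(-4 - sqrt(5)/5) = ((44 - 51)*83)*(-4 - sqrt(5)/5) = (-7*83)*(-4 - sqrt(5)/5) = -581*(-4 - sqrt(5)/5) = 2324 + 581*sqrt(5)/5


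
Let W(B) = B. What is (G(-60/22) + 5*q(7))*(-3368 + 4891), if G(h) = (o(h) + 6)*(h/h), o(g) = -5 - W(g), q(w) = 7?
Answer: 648798/11 ≈ 58982.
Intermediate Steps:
o(g) = -5 - g
G(h) = 1 - h (G(h) = ((-5 - h) + 6)*(h/h) = (1 - h)*1 = 1 - h)
(G(-60/22) + 5*q(7))*(-3368 + 4891) = ((1 - (-60)/22) + 5*7)*(-3368 + 4891) = ((1 - (-60)/22) + 35)*1523 = ((1 - 1*(-30/11)) + 35)*1523 = ((1 + 30/11) + 35)*1523 = (41/11 + 35)*1523 = (426/11)*1523 = 648798/11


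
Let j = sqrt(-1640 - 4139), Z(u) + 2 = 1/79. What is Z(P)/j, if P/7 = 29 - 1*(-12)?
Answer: 157*I*sqrt(5779)/456541 ≈ 0.026142*I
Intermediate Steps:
P = 287 (P = 7*(29 - 1*(-12)) = 7*(29 + 12) = 7*41 = 287)
Z(u) = -157/79 (Z(u) = -2 + 1/79 = -157/79)
j = I*sqrt(5779) (j = sqrt(-5779) = I*sqrt(5779) ≈ 76.02*I)
Z(P)/j = -157*(-I*sqrt(5779)/5779)/79 = -(-157)*I*sqrt(5779)/456541 = 157*I*sqrt(5779)/456541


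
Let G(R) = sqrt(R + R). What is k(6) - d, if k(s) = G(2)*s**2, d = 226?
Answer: -154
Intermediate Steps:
G(R) = sqrt(2)*sqrt(R) (G(R) = sqrt(2*R) = sqrt(2)*sqrt(R))
k(s) = 2*s**2 (k(s) = (sqrt(2)*sqrt(2))*s**2 = 2*s**2)
k(6) - d = 2*6**2 - 1*226 = 2*36 - 226 = 72 - 226 = -154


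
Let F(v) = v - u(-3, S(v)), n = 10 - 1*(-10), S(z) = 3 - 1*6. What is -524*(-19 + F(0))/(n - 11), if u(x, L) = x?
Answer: 8384/9 ≈ 931.56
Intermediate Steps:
S(z) = -3 (S(z) = 3 - 6 = -3)
n = 20 (n = 10 + 10 = 20)
F(v) = 3 + v (F(v) = v - 1*(-3) = v + 3 = 3 + v)
-524*(-19 + F(0))/(n - 11) = -524*(-19 + (3 + 0))/(20 - 11) = -524*(-19 + 3)/9 = -(-8384)/9 = -524*(-16/9) = 8384/9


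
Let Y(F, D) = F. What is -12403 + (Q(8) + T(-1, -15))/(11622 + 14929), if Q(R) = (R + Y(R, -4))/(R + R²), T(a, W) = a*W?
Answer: -2963808340/238959 ≈ -12403.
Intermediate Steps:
T(a, W) = W*a
Q(R) = 2*R/(R + R²) (Q(R) = (R + R)/(R + R²) = (2*R)/(R + R²) = 2*R/(R + R²))
-12403 + (Q(8) + T(-1, -15))/(11622 + 14929) = -12403 + (2/(1 + 8) - 15*(-1))/(11622 + 14929) = -12403 + (2/9 + 15)/26551 = -12403 + (2*(⅑) + 15)*(1/26551) = -12403 + (2/9 + 15)*(1/26551) = -12403 + (137/9)*(1/26551) = -12403 + 137/238959 = -2963808340/238959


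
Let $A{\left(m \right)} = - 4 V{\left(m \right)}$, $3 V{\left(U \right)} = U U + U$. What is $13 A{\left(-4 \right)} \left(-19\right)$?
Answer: $3952$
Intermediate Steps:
$V{\left(U \right)} = \frac{U}{3} + \frac{U^{2}}{3}$ ($V{\left(U \right)} = \frac{U U + U}{3} = \frac{U^{2} + U}{3} = \frac{U + U^{2}}{3} = \frac{U}{3} + \frac{U^{2}}{3}$)
$A{\left(m \right)} = - \frac{4 m \left(1 + m\right)}{3}$ ($A{\left(m \right)} = - 4 \frac{m \left(1 + m\right)}{3} = - \frac{4 m \left(1 + m\right)}{3}$)
$13 A{\left(-4 \right)} \left(-19\right) = 13 \left(\left(- \frac{4}{3}\right) \left(-4\right) \left(1 - 4\right)\right) \left(-19\right) = 13 \left(\left(- \frac{4}{3}\right) \left(-4\right) \left(-3\right)\right) \left(-19\right) = 13 \left(-16\right) \left(-19\right) = \left(-208\right) \left(-19\right) = 3952$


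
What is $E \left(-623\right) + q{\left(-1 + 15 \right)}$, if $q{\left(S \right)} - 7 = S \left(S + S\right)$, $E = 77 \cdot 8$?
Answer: $-383369$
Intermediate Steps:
$E = 616$
$q{\left(S \right)} = 7 + 2 S^{2}$ ($q{\left(S \right)} = 7 + S \left(S + S\right) = 7 + S 2 S = 7 + 2 S^{2}$)
$E \left(-623\right) + q{\left(-1 + 15 \right)} = 616 \left(-623\right) + \left(7 + 2 \left(-1 + 15\right)^{2}\right) = -383768 + \left(7 + 2 \cdot 14^{2}\right) = -383768 + \left(7 + 2 \cdot 196\right) = -383768 + \left(7 + 392\right) = -383768 + 399 = -383369$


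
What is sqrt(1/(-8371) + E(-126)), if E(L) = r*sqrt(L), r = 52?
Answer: sqrt(-8371 + 10931487996*I*sqrt(14))/8371 ≈ 17.084 + 17.084*I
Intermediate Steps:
E(L) = 52*sqrt(L)
sqrt(1/(-8371) + E(-126)) = sqrt(1/(-8371) + 52*sqrt(-126)) = sqrt(-1/8371 + 52*(3*I*sqrt(14))) = sqrt(-1/8371 + 156*I*sqrt(14))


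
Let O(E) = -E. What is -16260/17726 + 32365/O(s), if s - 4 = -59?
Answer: 57280769/97493 ≈ 587.54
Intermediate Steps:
s = -55 (s = 4 - 59 = -55)
-16260/17726 + 32365/O(s) = -16260/17726 + 32365/((-1*(-55))) = -16260*1/17726 + 32365/55 = -8130/8863 + 32365*(1/55) = -8130/8863 + 6473/11 = 57280769/97493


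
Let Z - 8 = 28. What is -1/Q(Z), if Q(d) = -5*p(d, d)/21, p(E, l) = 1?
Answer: 21/5 ≈ 4.2000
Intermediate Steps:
Z = 36 (Z = 8 + 28 = 36)
Q(d) = -5/21 (Q(d) = -5/(21/1) = -5/(21*1) = -5/21)
-1/Q(Z) = -1/(-5/21) = -1*(-21/5) = 21/5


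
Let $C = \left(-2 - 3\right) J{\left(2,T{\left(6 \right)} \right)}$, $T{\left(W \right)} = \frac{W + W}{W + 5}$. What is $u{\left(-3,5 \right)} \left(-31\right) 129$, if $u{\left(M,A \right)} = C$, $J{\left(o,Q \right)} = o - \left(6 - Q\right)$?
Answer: $- \frac{639840}{11} \approx -58167.0$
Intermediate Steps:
$T{\left(W \right)} = \frac{2 W}{5 + W}$
$J{\left(o,Q \right)} = -6 + Q + o$ ($J{\left(o,Q \right)} = o + \left(-6 + Q\right) = -6 + Q + o$)
$C = \frac{160}{11}$ ($C = \left(-2 - 3\right) \left(-6 + 2 \cdot 6 \frac{1}{5 + 6} + 2\right) = - 5 \left(-6 + 2 \cdot 6 \cdot \frac{1}{11} + 2\right) = - 5 \left(-6 + \frac{12}{11} + 2\right) = \left(-5\right) \left(- \frac{32}{11}\right) = \frac{160}{11} \approx 14.545$)
$u{\left(M,A \right)} = \frac{160}{11}$
$u{\left(-3,5 \right)} \left(-31\right) 129 = \frac{160}{11} \left(-31\right) 129 = \left(- \frac{4960}{11}\right) 129 = - \frac{639840}{11}$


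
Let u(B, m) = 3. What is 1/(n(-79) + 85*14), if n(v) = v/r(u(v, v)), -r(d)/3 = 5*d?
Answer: 45/53629 ≈ 0.00083910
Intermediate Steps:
r(d) = -15*d
n(v) = -v/45 (n(v) = v/((-15*3)) = v/(-45) = v*(-1/45) = -v/45)
1/(n(-79) + 85*14) = 1/(-1/45*(-79) + 85*14) = 1/(79/45 + 1190) = 1/(53629/45) = 45/53629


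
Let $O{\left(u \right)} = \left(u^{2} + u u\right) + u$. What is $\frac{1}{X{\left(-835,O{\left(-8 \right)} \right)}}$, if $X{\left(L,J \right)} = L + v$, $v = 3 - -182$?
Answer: $- \frac{1}{650} \approx -0.0015385$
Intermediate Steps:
$O{\left(u \right)} = u + 2 u^{2}$ ($O{\left(u \right)} = \left(u^{2} + u^{2}\right) + u = 2 u^{2} + u = u + 2 u^{2}$)
$v = 185$ ($v = 3 + 182 = 185$)
$X{\left(L,J \right)} = 185 + L$ ($X{\left(L,J \right)} = L + 185 = 185 + L$)
$\frac{1}{X{\left(-835,O{\left(-8 \right)} \right)}} = \frac{1}{185 - 835} = \frac{1}{-650} = - \frac{1}{650}$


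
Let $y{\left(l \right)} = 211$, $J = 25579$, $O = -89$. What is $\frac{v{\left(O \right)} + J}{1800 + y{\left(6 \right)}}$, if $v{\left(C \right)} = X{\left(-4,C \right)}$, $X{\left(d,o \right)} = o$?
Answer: $\frac{25490}{2011} \approx 12.675$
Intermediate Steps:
$v{\left(C \right)} = C$
$\frac{v{\left(O \right)} + J}{1800 + y{\left(6 \right)}} = \frac{-89 + 25579}{1800 + 211} = \frac{25490}{2011}$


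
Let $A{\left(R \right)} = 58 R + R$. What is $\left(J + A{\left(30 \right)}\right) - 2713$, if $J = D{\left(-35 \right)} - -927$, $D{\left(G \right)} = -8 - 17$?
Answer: $-41$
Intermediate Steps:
$D{\left(G \right)} = -25$
$A{\left(R \right)} = 59 R$
$J = 902$ ($J = -25 - -927 = -25 + 927 = 902$)
$\left(J + A{\left(30 \right)}\right) - 2713 = \left(902 + 59 \cdot 30\right) - 2713 = \left(902 + 1770\right) - 2713 = 2672 - 2713 = -41$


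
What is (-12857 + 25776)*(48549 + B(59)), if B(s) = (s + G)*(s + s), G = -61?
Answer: 624155647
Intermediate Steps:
B(s) = 2*s*(-61 + s) (B(s) = (s - 61)*(s + s) = (-61 + s)*(2*s) = 2*s*(-61 + s))
(-12857 + 25776)*(48549 + B(59)) = (-12857 + 25776)*(48549 + 2*59*(-61 + 59)) = 12919*(48549 + 2*59*(-2)) = 12919*(48549 - 236) = 12919*48313 = 624155647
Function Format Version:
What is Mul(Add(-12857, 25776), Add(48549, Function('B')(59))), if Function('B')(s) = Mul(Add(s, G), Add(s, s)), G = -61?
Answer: 624155647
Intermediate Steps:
Function('B')(s) = Mul(2, s, Add(-61, s)) (Function('B')(s) = Mul(Add(s, -61), Add(s, s)) = Mul(Add(-61, s), Mul(2, s)) = Mul(2, s, Add(-61, s)))
Mul(Add(-12857, 25776), Add(48549, Function('B')(59))) = Mul(Add(-12857, 25776), Add(48549, Mul(2, 59, Add(-61, 59)))) = Mul(12919, Add(48549, Mul(2, 59, -2))) = Mul(12919, Add(48549, -236)) = Mul(12919, 48313) = 624155647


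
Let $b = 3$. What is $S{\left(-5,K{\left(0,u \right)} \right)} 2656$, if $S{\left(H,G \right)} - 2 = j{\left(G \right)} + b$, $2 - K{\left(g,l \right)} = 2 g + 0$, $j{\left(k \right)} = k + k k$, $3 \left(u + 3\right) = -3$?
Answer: $29216$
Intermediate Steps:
$u = -4$ ($u = -3 + \frac{1}{3} \left(-3\right) = -3 - 1 = -4$)
$j{\left(k \right)} = k + k^{2}$
$K{\left(g,l \right)} = 2 - 2 g$ ($K{\left(g,l \right)} = 2 - \left(2 g + 0\right) = 2 - 2 g$)
$S{\left(H,G \right)} = 5 + G \left(1 + G\right)$ ($S{\left(H,G \right)} = 2 + \left(G \left(1 + G\right) + 3\right) = 2 + \left(3 + G \left(1 + G\right)\right) = 5 + G \left(1 + G\right)$)
$S{\left(-5,K{\left(0,u \right)} \right)} 2656 = \left(5 + \left(2 - 0\right) \left(1 + \left(2 - 0\right)\right)\right) 2656 = \left(5 + \left(2 + 0\right) \left(1 + \left(2 + 0\right)\right)\right) 2656 = \left(5 + 2 \left(1 + 2\right)\right) 2656 = \left(5 + 2 \cdot 3\right) 2656 = \left(5 + 6\right) 2656 = 11 \cdot 2656 = 29216$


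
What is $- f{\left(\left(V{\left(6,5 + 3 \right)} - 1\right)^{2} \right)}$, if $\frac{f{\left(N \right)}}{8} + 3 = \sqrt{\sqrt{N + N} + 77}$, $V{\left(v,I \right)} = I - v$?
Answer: $24 - 8 \sqrt{77 + \sqrt{2}} \approx -46.841$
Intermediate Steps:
$f{\left(N \right)} = -24 + 8 \sqrt{77 + \sqrt{2} \sqrt{N}}$ ($f{\left(N \right)} = -24 + 8 \sqrt{\sqrt{N + N} + 77} = -24 + 8 \sqrt{\sqrt{2 N} + 77} = -24 + 8 \sqrt{\sqrt{2} \sqrt{N} + 77} = -24 + 8 \sqrt{77 + \sqrt{2} \sqrt{N}}$)
$- f{\left(\left(V{\left(6,5 + 3 \right)} - 1\right)^{2} \right)} = - (-24 + 8 \sqrt{77 + \sqrt{2} \sqrt{\left(\left(\left(5 + 3\right) - 6\right) - 1\right)^{2}}}) = - (-24 + 8 \sqrt{77 + \sqrt{2} \sqrt{\left(\left(8 - 6\right) - 1\right)^{2}}}) = - (-24 + 8 \sqrt{77 + \sqrt{2} \sqrt{\left(2 - 1\right)^{2}}}) = - (-24 + 8 \sqrt{77 + \sqrt{2} \sqrt{1^{2}}}) = - (-24 + 8 \sqrt{77 + \sqrt{2} \sqrt{1}}) = - (-24 + 8 \sqrt{77 + \sqrt{2} \cdot 1}) = - (-24 + 8 \sqrt{77 + \sqrt{2}}) = 24 - 8 \sqrt{77 + \sqrt{2}}$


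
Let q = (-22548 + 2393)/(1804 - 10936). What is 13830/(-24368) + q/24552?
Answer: -193769840755/341470099872 ≈ -0.56746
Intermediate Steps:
q = 20155/9132 (q = -20155/(-9132) = -20155*(-1/9132) = 20155/9132 ≈ 2.2071)
13830/(-24368) + q/24552 = 13830/(-24368) + (20155/9132)/24552 = 13830*(-1/24368) + (20155/9132)*(1/24552) = -6915/12184 + 20155/224208864 = -193769840755/341470099872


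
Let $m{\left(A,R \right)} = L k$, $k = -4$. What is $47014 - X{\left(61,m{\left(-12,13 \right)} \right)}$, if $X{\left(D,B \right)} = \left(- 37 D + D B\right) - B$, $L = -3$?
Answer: $48551$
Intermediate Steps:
$m{\left(A,R \right)} = 12$ ($m{\left(A,R \right)} = \left(-3\right) \left(-4\right) = 12$)
$X{\left(D,B \right)} = - B - 37 D + B D$ ($X{\left(D,B \right)} = \left(- 37 D + B D\right) - B = - B - 37 D + B D$)
$47014 - X{\left(61,m{\left(-12,13 \right)} \right)} = 47014 - \left(\left(-1\right) 12 - 2257 + 12 \cdot 61\right) = 47014 - \left(-12 - 2257 + 732\right) = 47014 - -1537 = 47014 + 1537 = 48551$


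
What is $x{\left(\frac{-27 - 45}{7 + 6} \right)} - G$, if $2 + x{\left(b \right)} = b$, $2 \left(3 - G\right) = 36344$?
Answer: $\frac{236099}{13} \approx 18161.0$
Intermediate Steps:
$G = -18169$ ($G = 3 - 18172 = -18169$)
$x{\left(b \right)} = -2 + b$
$x{\left(\frac{-27 - 45}{7 + 6} \right)} - G = \left(-2 + \frac{-27 - 45}{7 + 6}\right) - -18169 = \left(-2 - \frac{72}{13}\right) + 18169 = - \frac{98}{13} + 18169 = \frac{236099}{13}$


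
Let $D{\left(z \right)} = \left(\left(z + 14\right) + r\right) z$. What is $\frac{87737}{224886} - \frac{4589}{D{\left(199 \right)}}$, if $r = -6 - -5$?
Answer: $\frac{1334723351}{4743745284} \approx 0.28136$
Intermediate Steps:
$r = -1$ ($r = -6 + 5 = -1$)
$D{\left(z \right)} = z \left(13 + z\right)$ ($D{\left(z \right)} = \left(\left(z + 14\right) - 1\right) z = \left(\left(14 + z\right) - 1\right) z = \left(13 + z\right) z = z \left(13 + z\right)$)
$\frac{87737}{224886} - \frac{4589}{D{\left(199 \right)}} = \frac{87737}{224886} - \frac{4589}{199 \left(13 + 199\right)} = 87737 \cdot \frac{1}{224886} - \frac{4589}{199 \cdot 212} = \frac{87737}{224886} - \frac{4589}{42188} = \frac{1334723351}{4743745284}$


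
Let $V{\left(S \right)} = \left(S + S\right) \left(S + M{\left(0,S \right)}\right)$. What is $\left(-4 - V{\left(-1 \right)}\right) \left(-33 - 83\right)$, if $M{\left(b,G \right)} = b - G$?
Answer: $464$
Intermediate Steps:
$V{\left(S \right)} = 0$ ($V{\left(S \right)} = \left(S + S\right) \left(S + \left(0 - S\right)\right) = 2 S \left(S - S\right) = 2 S 0 = 0$)
$\left(-4 - V{\left(-1 \right)}\right) \left(-33 - 83\right) = \left(-4 - 0\right) \left(-33 - 83\right) = \left(-4 + 0\right) \left(-116\right) = \left(-4\right) \left(-116\right) = 464$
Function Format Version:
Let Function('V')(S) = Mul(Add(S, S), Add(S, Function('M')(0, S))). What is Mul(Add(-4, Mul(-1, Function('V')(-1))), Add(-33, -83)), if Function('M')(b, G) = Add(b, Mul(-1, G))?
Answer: 464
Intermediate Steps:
Function('V')(S) = 0 (Function('V')(S) = Mul(Add(S, S), Add(S, Add(0, Mul(-1, S)))) = Mul(Mul(2, S), Add(S, Mul(-1, S))) = Mul(Mul(2, S), 0) = 0)
Mul(Add(-4, Mul(-1, Function('V')(-1))), Add(-33, -83)) = Mul(Add(-4, Mul(-1, 0)), Add(-33, -83)) = Mul(Add(-4, 0), -116) = Mul(-4, -116) = 464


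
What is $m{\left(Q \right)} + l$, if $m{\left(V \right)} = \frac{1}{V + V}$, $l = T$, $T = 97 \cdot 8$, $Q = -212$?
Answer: $\frac{329023}{424} \approx 776.0$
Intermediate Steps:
$T = 776$
$l = 776$
$m{\left(V \right)} = \frac{1}{2 V}$
$m{\left(Q \right)} + l = \frac{1}{2 \left(-212\right)} + 776 = \frac{1}{2} \left(- \frac{1}{212}\right) + 776 = - \frac{1}{424} + 776 = \frac{329023}{424}$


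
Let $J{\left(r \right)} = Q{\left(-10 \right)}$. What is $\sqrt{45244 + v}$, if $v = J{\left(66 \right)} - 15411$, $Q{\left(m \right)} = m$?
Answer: $\sqrt{29823} \approx 172.69$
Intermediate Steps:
$J{\left(r \right)} = -10$
$v = -15421$ ($v = -10 - 15411 = -15421$)
$\sqrt{45244 + v} = \sqrt{45244 - 15421} = \sqrt{29823}$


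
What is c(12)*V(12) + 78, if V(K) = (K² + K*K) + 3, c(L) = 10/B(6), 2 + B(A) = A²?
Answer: 2781/17 ≈ 163.59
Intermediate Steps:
B(A) = -2 + A²
c(L) = 5/17 (c(L) = 10/(-2 + 6²) = 10/(-2 + 36) = 10/34 = 10*(1/34) = 5/17)
V(K) = 3 + 2*K² (V(K) = (K² + K²) + 3 = 2*K² + 3 = 3 + 2*K²)
c(12)*V(12) + 78 = 5*(3 + 2*12²)/17 + 78 = 5*(3 + 2*144)/17 + 78 = 5*(3 + 288)/17 + 78 = (5/17)*291 + 78 = 1455/17 + 78 = 2781/17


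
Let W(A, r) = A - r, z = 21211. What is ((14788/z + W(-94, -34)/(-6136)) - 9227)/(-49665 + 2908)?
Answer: 300202115041/1521364023218 ≈ 0.19732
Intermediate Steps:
((14788/z + W(-94, -34)/(-6136)) - 9227)/(-49665 + 2908) = ((14788/21211 + (-94 - 1*(-34))/(-6136)) - 9227)/(-49665 + 2908) = ((14788*(1/21211) + (-94 + 34)*(-1/6136)) - 9227)/(-46757) = ((14788/21211 - 60*(-1/6136)) - 9227)*(-1/46757) = ((14788/21211 + 15/1534) - 9227)*(-1/46757) = (23002957/32537674 - 9227)*(-1/46757) = -300202115041/32537674*(-1/46757) = 300202115041/1521364023218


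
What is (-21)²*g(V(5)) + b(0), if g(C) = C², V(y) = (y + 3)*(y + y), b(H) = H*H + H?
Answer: 2822400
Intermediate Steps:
b(H) = H + H² (b(H) = H² + H = H + H²)
V(y) = 2*y*(3 + y) (V(y) = (3 + y)*(2*y) = 2*y*(3 + y))
(-21)²*g(V(5)) + b(0) = (-21)²*(2*5*(3 + 5))² + 0*(1 + 0) = 441*(2*5*8)² + 0*1 = 441*80² + 0 = 441*6400 + 0 = 2822400 + 0 = 2822400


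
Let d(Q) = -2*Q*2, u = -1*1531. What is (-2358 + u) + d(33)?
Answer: -4021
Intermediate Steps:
u = -1531
d(Q) = -4*Q
(-2358 + u) + d(33) = (-2358 - 1531) - 4*33 = -3889 - 132 = -4021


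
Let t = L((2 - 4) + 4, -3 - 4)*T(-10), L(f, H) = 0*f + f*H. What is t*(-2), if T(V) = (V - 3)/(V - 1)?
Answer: 364/11 ≈ 33.091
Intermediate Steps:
L(f, H) = H*f (L(f, H) = 0 + H*f = H*f)
T(V) = (-3 + V)/(-1 + V)
t = -182/11 (t = ((-3 - 4)*((2 - 4) + 4))*((-3 - 10)/(-1 - 10)) = (-7*(-2 + 4))*(-13/(-11)) = (-7*2)*(-1/11*(-13)) = -14*13/11 = -182/11 ≈ -16.545)
t*(-2) = -182/11*(-2) = 364/11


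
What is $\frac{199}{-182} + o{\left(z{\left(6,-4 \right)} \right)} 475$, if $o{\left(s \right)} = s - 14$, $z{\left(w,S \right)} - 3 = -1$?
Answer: $- \frac{1037599}{182} \approx -5701.1$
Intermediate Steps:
$z{\left(w,S \right)} = 2$ ($z{\left(w,S \right)} = 3 - 1 = 2$)
$o{\left(s \right)} = -14 + s$
$\frac{199}{-182} + o{\left(z{\left(6,-4 \right)} \right)} 475 = \frac{199}{-182} + \left(-14 + 2\right) 475 = 199 \left(- \frac{1}{182}\right) - 5700 = - \frac{199}{182} - 5700 = - \frac{1037599}{182}$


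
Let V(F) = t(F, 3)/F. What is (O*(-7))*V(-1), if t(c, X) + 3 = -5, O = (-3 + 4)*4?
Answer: -224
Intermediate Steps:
O = 4 (O = 1*4 = 4)
t(c, X) = -8 (t(c, X) = -3 - 5 = -8)
V(F) = -8/F
(O*(-7))*V(-1) = (4*(-7))*(-8/(-1)) = -(-224)*(-1) = -28*8 = -224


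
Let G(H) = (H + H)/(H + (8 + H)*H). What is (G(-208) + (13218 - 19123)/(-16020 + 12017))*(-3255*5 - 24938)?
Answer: -48099238957/796597 ≈ -60381.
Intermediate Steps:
G(H) = 2*H/(H + H*(8 + H)) (G(H) = (2*H)/(H + H*(8 + H)) = 2*H/(H + H*(8 + H)))
(G(-208) + (13218 - 19123)/(-16020 + 12017))*(-3255*5 - 24938) = (2/(9 - 208) + (13218 - 19123)/(-16020 + 12017))*(-3255*5 - 24938) = (2/(-199) - 5905/(-4003))*(-16275 - 24938) = (2*(-1/199) - 5905*(-1/4003))*(-41213) = (-2/199 + 5905/4003)*(-41213) = (1167089/796597)*(-41213) = -48099238957/796597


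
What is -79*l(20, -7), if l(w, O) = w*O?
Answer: 11060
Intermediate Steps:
l(w, O) = O*w
-79*l(20, -7) = -(-553)*20 = -79*(-140) = 11060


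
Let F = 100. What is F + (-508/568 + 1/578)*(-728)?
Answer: 15385948/20519 ≈ 749.84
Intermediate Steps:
F + (-508/568 + 1/578)*(-728) = 100 + (-508/568 + 1/578)*(-728) = 100 + (-508*1/568 + 1*(1/578))*(-728) = 100 + (-127/142 + 1/578)*(-728) = 100 - 18316/20519*(-728) = 100 + 13334048/20519 = 15385948/20519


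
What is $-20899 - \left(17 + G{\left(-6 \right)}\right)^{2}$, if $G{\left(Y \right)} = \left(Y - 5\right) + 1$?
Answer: $-20948$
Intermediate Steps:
$G{\left(Y \right)} = -4 + Y$ ($G{\left(Y \right)} = \left(-5 + Y\right) + 1 = -4 + Y$)
$-20899 - \left(17 + G{\left(-6 \right)}\right)^{2} = -20899 - \left(17 - 10\right)^{2} = -20899 - 7^{2} = -20899 - 49 = -20948$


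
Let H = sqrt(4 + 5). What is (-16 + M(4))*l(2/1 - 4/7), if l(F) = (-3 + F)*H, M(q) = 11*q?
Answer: -132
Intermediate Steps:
H = 3 (H = sqrt(9) = 3)
l(F) = -9 + 3*F (l(F) = (-3 + F)*3 = -9 + 3*F)
(-16 + M(4))*l(2/1 - 4/7) = (-16 + 11*4)*(-9 + 3*(2/1 - 4/7)) = (-16 + 44)*(-9 + 3*(2*1 - 4*1/7)) = 28*(-9 + 3*(2 - 4/7)) = 28*(-9 + 3*(10/7)) = 28*(-9 + 30/7) = 28*(-33/7) = -132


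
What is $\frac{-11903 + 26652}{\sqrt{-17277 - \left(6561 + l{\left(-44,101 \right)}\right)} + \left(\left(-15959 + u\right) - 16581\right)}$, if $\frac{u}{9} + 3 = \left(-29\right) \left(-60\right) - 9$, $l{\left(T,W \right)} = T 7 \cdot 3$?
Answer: $- \frac{125278006}{144307529} - \frac{44247 i \sqrt{2546}}{288615058} \approx -0.86813 - 0.0077356 i$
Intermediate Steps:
$l{\left(T,W \right)} = 21 T$ ($l{\left(T,W \right)} = T 21 = 21 T$)
$u = 15552$ ($u = -27 + 9 \left(\left(-29\right) \left(-60\right) - 9\right) = -27 + 9 \left(1740 - 9\right) = -27 + 9 \cdot 1731 = -27 + 15579 = 15552$)
$\frac{-11903 + 26652}{\sqrt{-17277 - \left(6561 + l{\left(-44,101 \right)}\right)} + \left(\left(-15959 + u\right) - 16581\right)} = \frac{-11903 + 26652}{\sqrt{-17277 - \left(6561 + 21 \left(-44\right)\right)} + \left(\left(-15959 + 15552\right) - 16581\right)} = \frac{14749}{\sqrt{-17277 - 5637} - 16988} = \frac{14749}{\sqrt{-22914} - 16988} = \frac{14749}{3 i \sqrt{2546} - 16988} = \frac{14749}{-16988 + 3 i \sqrt{2546}}$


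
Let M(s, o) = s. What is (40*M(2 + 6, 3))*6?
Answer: 1920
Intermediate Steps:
(40*M(2 + 6, 3))*6 = (40*(2 + 6))*6 = (40*8)*6 = 320*6 = 1920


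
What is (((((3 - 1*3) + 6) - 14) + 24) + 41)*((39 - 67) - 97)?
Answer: -7125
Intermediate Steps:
(((((3 - 1*3) + 6) - 14) + 24) + 41)*((39 - 67) - 97) = (((((3 - 3) + 6) - 14) + 24) + 41)*(-28 - 97) = ((((0 + 6) - 14) + 24) + 41)*(-125) = (((6 - 14) + 24) + 41)*(-125) = ((-8 + 24) + 41)*(-125) = (16 + 41)*(-125) = 57*(-125) = -7125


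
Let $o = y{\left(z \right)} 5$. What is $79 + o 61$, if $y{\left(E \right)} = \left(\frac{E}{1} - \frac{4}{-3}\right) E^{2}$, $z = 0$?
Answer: $79$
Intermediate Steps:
$y{\left(E \right)} = E^{2} \left(\frac{4}{3} + E\right)$ ($y{\left(E \right)} = \left(E 1 - - \frac{4}{3}\right) E^{2} = \left(E + \frac{4}{3}\right) E^{2} = \left(\frac{4}{3} + E\right) E^{2} = E^{2} \left(\frac{4}{3} + E\right)$)
$o = 0$ ($o = 0^{2} \left(\frac{4}{3} + 0\right) 5 = 0 \cdot \frac{4}{3} \cdot 5 = 0 \cdot 5 = 0$)
$79 + o 61 = 79 + 0 \cdot 61 = 79 + 0 = 79$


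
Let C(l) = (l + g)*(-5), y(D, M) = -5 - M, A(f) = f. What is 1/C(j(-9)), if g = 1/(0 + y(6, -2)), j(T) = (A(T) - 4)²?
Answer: -3/2530 ≈ -0.0011858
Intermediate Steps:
j(T) = (-4 + T)² (j(T) = (T - 4)² = (-4 + T)²)
g = -⅓ (g = 1/(0 + (-5 - 1*(-2))) = 1/(0 + (-5 + 2)) = 1/(0 - 3) = 1/(-3) = -⅓ ≈ -0.33333)
C(l) = 5/3 - 5*l (C(l) = (l - ⅓)*(-5) = (-⅓ + l)*(-5) = 5/3 - 5*l)
1/C(j(-9)) = 1/(5/3 - 5*(-4 - 9)²) = 1/(5/3 - 5*(-13)²) = 1/(5/3 - 5*169) = 1/(5/3 - 845) = 1/(-2530/3) = -3/2530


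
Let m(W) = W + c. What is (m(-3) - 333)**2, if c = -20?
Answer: 126736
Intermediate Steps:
m(W) = -20 + W (m(W) = W - 20 = -20 + W)
(m(-3) - 333)**2 = ((-20 - 3) - 333)**2 = (-23 - 333)**2 = (-356)**2 = 126736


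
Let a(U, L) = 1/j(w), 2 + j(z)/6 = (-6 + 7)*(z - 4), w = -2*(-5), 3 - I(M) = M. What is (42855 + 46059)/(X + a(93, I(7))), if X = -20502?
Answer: -2133936/492047 ≈ -4.3369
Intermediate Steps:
I(M) = 3 - M
w = 10
j(z) = -36 + 6*z (j(z) = -12 + 6*((-6 + 7)*(z - 4)) = -12 + 6*(1*(-4 + z)) = -12 + 6*(-4 + z) = -12 + (-24 + 6*z) = -36 + 6*z)
a(U, L) = 1/24 (a(U, L) = 1/(-36 + 6*10) = 1/(-36 + 60) = 1/24)
(42855 + 46059)/(X + a(93, I(7))) = (42855 + 46059)/(-20502 + 1/24) = 88914/(-492047/24) = 88914*(-24/492047) = -2133936/492047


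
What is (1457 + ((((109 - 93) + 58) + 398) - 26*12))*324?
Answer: 523908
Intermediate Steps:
(1457 + ((((109 - 93) + 58) + 398) - 26*12))*324 = (1457 + (((16 + 58) + 398) - 312))*324 = (1457 + ((74 + 398) - 312))*324 = (1457 + (472 - 312))*324 = (1457 + 160)*324 = 1617*324 = 523908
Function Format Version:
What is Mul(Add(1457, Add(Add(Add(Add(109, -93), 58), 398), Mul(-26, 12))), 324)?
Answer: 523908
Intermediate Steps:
Mul(Add(1457, Add(Add(Add(Add(109, -93), 58), 398), Mul(-26, 12))), 324) = Mul(Add(1457, Add(Add(Add(16, 58), 398), -312)), 324) = Mul(Add(1457, Add(Add(74, 398), -312)), 324) = Mul(Add(1457, Add(472, -312)), 324) = Mul(Add(1457, 160), 324) = Mul(1617, 324) = 523908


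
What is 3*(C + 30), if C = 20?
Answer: 150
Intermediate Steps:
3*(C + 30) = 3*(20 + 30) = 3*50 = 150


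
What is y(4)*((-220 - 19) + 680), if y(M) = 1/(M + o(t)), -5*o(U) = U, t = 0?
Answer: 441/4 ≈ 110.25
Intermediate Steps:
o(U) = -U/5
y(M) = 1/M (y(M) = 1/(M - ⅕*0) = 1/(M + 0) = 1/M)
y(4)*((-220 - 19) + 680) = ((-220 - 19) + 680)/4 = (-239 + 680)/4 = (¼)*441 = 441/4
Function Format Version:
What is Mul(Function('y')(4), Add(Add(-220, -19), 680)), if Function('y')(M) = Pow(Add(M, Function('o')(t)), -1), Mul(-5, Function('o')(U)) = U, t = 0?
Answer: Rational(441, 4) ≈ 110.25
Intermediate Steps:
Function('o')(U) = Mul(Rational(-1, 5), U)
Function('y')(M) = Pow(M, -1) (Function('y')(M) = Pow(Add(M, Mul(Rational(-1, 5), 0)), -1) = Pow(Add(M, 0), -1) = Pow(M, -1))
Mul(Function('y')(4), Add(Add(-220, -19), 680)) = Mul(Pow(4, -1), Add(Add(-220, -19), 680)) = Mul(Rational(1, 4), Add(-239, 680)) = Mul(Rational(1, 4), 441) = Rational(441, 4)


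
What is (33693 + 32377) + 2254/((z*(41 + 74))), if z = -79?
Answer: 26097552/395 ≈ 66070.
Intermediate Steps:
(33693 + 32377) + 2254/((z*(41 + 74))) = (33693 + 32377) + 2254/((-79*(41 + 74))) = 66070 + 2254/((-79*115)) = 66070 + 2254/(-9085) = 66070 + 2254*(-1/9085) = 66070 - 98/395 = 26097552/395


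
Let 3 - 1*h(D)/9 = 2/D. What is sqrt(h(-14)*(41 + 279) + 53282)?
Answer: sqrt(3054338)/7 ≈ 249.67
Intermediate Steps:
h(D) = 27 - 18/D
sqrt(h(-14)*(41 + 279) + 53282) = sqrt((27 - 18/(-14))*(41 + 279) + 53282) = sqrt((27 - 18*(-1/14))*320 + 53282) = sqrt((27 + 9/7)*320 + 53282) = sqrt((198/7)*320 + 53282) = sqrt(63360/7 + 53282) = sqrt(436334/7) = sqrt(3054338)/7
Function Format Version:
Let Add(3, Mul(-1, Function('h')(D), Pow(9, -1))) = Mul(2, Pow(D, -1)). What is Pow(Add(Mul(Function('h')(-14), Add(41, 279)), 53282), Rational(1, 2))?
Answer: Mul(Rational(1, 7), Pow(3054338, Rational(1, 2))) ≈ 249.67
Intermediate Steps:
Function('h')(D) = Add(27, Mul(-18, Pow(D, -1))) (Function('h')(D) = Add(27, Mul(-9, Mul(2, Pow(D, -1)))) = Add(27, Mul(-18, Pow(D, -1))))
Pow(Add(Mul(Function('h')(-14), Add(41, 279)), 53282), Rational(1, 2)) = Pow(Add(Mul(Add(27, Mul(-18, Pow(-14, -1))), Add(41, 279)), 53282), Rational(1, 2)) = Pow(Add(Mul(Add(27, Mul(-18, Rational(-1, 14))), 320), 53282), Rational(1, 2)) = Pow(Add(Mul(Add(27, Rational(9, 7)), 320), 53282), Rational(1, 2)) = Pow(Add(Mul(Rational(198, 7), 320), 53282), Rational(1, 2)) = Pow(Add(Rational(63360, 7), 53282), Rational(1, 2)) = Pow(Rational(436334, 7), Rational(1, 2)) = Mul(Rational(1, 7), Pow(3054338, Rational(1, 2)))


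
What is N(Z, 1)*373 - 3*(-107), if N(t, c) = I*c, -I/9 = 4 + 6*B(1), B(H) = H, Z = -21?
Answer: -33249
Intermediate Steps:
I = -90 (I = -9*(4 + 6*1) = -9*(4 + 6) = -9*10 = -90)
N(t, c) = -90*c
N(Z, 1)*373 - 3*(-107) = -90*1*373 - 3*(-107) = -90*373 + 321 = -33570 + 321 = -33249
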